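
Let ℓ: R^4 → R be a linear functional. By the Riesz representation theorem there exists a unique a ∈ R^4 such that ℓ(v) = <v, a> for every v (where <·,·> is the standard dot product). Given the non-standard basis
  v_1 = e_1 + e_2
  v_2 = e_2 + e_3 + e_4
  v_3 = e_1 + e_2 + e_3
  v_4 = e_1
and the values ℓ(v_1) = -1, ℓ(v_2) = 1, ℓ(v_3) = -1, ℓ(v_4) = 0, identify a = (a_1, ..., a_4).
a = (0, -1, 0, 2)

Write a = (a_1, ..., a_4) in the standard basis. For each basis vector v_i, ℓ(v_i) = <v_i, a> is a linear equation in the a_j's. Collect the n equations into a matrix system V a = ℓ, where row i of V is v_i (expressed in the standard basis). Since V is invertible (lower-triangular with 1s on the diagonal, up to permutation), solve by back-substitution:
  V =
[[1, 1, 0, 0],
 [0, 1, 1, 1],
 [1, 1, 1, 0],
 [1, 0, 0, 0]]
  V a = (-1, 1, -1, 0)
Solving gives a = (0, -1, 0, 2).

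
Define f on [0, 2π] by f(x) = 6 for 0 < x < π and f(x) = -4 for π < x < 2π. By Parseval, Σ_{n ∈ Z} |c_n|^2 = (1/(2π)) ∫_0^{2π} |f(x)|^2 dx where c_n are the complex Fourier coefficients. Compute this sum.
Σ |c_n|^2 = 26

Parseval equates the L^2 energy of f (normalised by 1/(2π)) with the ℓ^2 sum of its Fourier coefficients: (1/(2π)) ∫_0^{2π} |f|^2 = Σ |c_n|^2.
Compute the left side: (1/(2π)) [∫_0^π 6^2 dx + ∫_π^{2π} (-4)^2 dx] = (1/(2π)) · (36π + 16π) = (36 + 16)/2 = 26.
So Σ_{n ∈ Z} |c_n|^2 = 26.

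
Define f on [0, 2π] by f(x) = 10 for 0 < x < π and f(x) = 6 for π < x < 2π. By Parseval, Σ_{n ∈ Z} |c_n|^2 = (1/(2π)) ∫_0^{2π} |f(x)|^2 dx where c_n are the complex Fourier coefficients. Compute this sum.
Σ |c_n|^2 = 68

Parseval equates the L^2 energy of f (normalised by 1/(2π)) with the ℓ^2 sum of its Fourier coefficients: (1/(2π)) ∫_0^{2π} |f|^2 = Σ |c_n|^2.
Compute the left side: (1/(2π)) [∫_0^π 10^2 dx + ∫_π^{2π} 6^2 dx] = (1/(2π)) · (100π + 36π) = (100 + 36)/2 = 68.
So Σ_{n ∈ Z} |c_n|^2 = 68.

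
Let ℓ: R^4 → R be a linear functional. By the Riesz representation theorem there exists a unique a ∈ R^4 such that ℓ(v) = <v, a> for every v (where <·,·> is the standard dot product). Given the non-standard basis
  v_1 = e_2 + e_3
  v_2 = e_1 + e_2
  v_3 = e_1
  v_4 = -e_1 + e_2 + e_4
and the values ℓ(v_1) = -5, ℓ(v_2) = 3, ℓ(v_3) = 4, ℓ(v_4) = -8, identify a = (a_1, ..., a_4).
a = (4, -1, -4, -3)

Write a = (a_1, ..., a_4) in the standard basis. For each basis vector v_i, ℓ(v_i) = <v_i, a> is a linear equation in the a_j's. Collect the n equations into a matrix system V a = ℓ, where row i of V is v_i (expressed in the standard basis). Since V is invertible (lower-triangular with 1s on the diagonal, up to permutation), solve by back-substitution:
  V =
[[0, 1, 1, 0],
 [1, 1, 0, 0],
 [1, 0, 0, 0],
 [-1, 1, 0, 1]]
  V a = (-5, 3, 4, -8)
Solving gives a = (4, -1, -4, -3).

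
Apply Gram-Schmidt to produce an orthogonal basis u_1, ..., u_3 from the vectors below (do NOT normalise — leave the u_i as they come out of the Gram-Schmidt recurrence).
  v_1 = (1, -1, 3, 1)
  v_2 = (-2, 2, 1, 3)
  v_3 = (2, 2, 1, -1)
Orthogonal basis:
  u_1 = (1, -1, 3, 1)
  u_2 = (-13/6, 13/6, 1/2, 17/6)
  u_3 = (82/53, 130/53, 30/53, -42/53)

Apply the Gram-Schmidt recurrence
  u_1 = v_1
  u_i = v_i − Σ_{j<i} ((v_i · u_j) / (u_j · u_j)) · u_j.

Step by step this gives:
  u_1 = (1, -1, 3, 1)
  u_2 = (-13/6, 13/6, 1/2, 17/6)
  u_3 = (82/53, 130/53, 30/53, -42/53)

Orthogonality check:
  u_2 · u_1 = 0 (should be 0)
  u_3 · u_1 = 0 (should be 0)
  u_3 · u_2 = 0 (should be 0)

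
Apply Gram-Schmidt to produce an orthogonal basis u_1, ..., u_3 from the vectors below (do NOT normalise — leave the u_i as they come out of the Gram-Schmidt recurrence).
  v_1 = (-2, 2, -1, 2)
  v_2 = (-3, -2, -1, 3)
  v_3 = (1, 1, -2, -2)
Orthogonal basis:
  u_1 = (-2, 2, -1, 2)
  u_2 = (-21/13, -44/13, -4/13, 21/13)
  u_3 = (-9/218, -25/109, -250/109, -209/218)

Apply the Gram-Schmidt recurrence
  u_1 = v_1
  u_i = v_i − Σ_{j<i} ((v_i · u_j) / (u_j · u_j)) · u_j.

Step by step this gives:
  u_1 = (-2, 2, -1, 2)
  u_2 = (-21/13, -44/13, -4/13, 21/13)
  u_3 = (-9/218, -25/109, -250/109, -209/218)

Orthogonality check:
  u_2 · u_1 = 0 (should be 0)
  u_3 · u_1 = 0 (should be 0)
  u_3 · u_2 = 0 (should be 0)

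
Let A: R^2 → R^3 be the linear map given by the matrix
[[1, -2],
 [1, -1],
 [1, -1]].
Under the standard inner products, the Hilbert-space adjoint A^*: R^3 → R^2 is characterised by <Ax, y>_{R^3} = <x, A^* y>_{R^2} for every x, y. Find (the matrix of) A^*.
A^* = A^T =
[[1, 1, 1],
 [-2, -1, -1]]

For real matrices with standard dot products, the defining identity <Ax, y> = <x, A^* y> gives (Ax)^T y = x^T (A^*) y, i.e. x^T A^T y = x^T (A^*) y. Since this holds for all x, y, we must have A^* = A^T. Therefore
A^* =
[[1, 1, 1],
 [-2, -1, -1]].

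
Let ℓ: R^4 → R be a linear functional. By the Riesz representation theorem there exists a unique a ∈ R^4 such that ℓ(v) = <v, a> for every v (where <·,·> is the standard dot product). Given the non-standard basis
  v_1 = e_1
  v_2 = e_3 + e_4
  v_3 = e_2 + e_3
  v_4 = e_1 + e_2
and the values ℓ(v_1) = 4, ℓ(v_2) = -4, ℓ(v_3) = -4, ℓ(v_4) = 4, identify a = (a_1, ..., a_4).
a = (4, 0, -4, 0)

Write a = (a_1, ..., a_4) in the standard basis. For each basis vector v_i, ℓ(v_i) = <v_i, a> is a linear equation in the a_j's. Collect the n equations into a matrix system V a = ℓ, where row i of V is v_i (expressed in the standard basis). Since V is invertible (lower-triangular with 1s on the diagonal, up to permutation), solve by back-substitution:
  V =
[[1, 0, 0, 0],
 [0, 0, 1, 1],
 [0, 1, 1, 0],
 [1, 1, 0, 0]]
  V a = (4, -4, -4, 4)
Solving gives a = (4, 0, -4, 0).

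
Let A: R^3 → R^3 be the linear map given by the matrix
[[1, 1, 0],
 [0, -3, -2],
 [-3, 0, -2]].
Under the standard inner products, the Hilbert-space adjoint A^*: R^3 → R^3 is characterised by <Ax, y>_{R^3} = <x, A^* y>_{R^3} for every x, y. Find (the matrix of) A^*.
A^* = A^T =
[[1, 0, -3],
 [1, -3, 0],
 [0, -2, -2]]

For real matrices with standard dot products, the defining identity <Ax, y> = <x, A^* y> gives (Ax)^T y = x^T (A^*) y, i.e. x^T A^T y = x^T (A^*) y. Since this holds for all x, y, we must have A^* = A^T. Therefore
A^* =
[[1, 0, -3],
 [1, -3, 0],
 [0, -2, -2]].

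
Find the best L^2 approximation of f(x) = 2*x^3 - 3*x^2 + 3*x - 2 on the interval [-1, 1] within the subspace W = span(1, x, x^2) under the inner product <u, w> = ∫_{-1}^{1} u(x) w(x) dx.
g(x) = -3*x^2 + 21*x/5 - 2

The best approximation g ∈ W is the orthogonal projection of f onto W. Writing g = a_0 + a_1 x + a_2 x^2, the coefficients solve the normal equations G · a = b where
  G_{ij} = <φ_i, φ_j> and b_i = <f, φ_i>, with φ_0 = 1, φ_1 = x, φ_2 = x^2.
G =
  [2, 0, 2/3]
  [0, 2/3, 0]
  [2/3, 0, 2/5],
b = (-6, 14/5, -38/15).
Solving gives a_0 = -2, a_1 = 21/5, a_2 = -3, so
  g(x) = -3*x^2 + 21*x/5 - 2.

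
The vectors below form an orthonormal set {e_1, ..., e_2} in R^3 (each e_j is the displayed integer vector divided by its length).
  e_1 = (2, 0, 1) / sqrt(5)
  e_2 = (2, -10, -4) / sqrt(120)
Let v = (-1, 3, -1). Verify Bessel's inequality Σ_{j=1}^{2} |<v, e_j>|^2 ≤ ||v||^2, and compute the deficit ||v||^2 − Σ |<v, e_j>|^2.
Σ |<v, e_j>|^2 = 25/3; ||v||^2 = 11; deficit = 8/3

Write each e_j = u_j / sqrt(<u_j, u_j>) where u_j is the displayed integer vector. Then <v, e_j> = <v, u_j> / sqrt(<u_j, u_j>), so |<v, e_j>|^2 = <v, u_j>^2 / <u_j, u_j>.
Coefficients: <v, e_1> = -3/sqrt(5), <v, e_2> = -28/sqrt(120).
Square and sum: Σ |<v, e_j>|^2 = 25/3.
Compute ||v||^2 = v·v = 11.
Deficit = 11 − 25/3 = 8/3 ≥ 0, confirming Bessel's inequality. (The deficit equals ||v − Σ <v,e_j> e_j||^2, the squared distance from v to span{e_j}.)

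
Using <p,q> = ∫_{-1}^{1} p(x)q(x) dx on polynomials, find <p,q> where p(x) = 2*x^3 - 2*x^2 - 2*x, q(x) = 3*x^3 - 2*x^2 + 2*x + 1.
<p,q> = -52/35

Expand the product: p(x)·q(x) = 6*x^6 - 10*x^5 + 2*x^4 + 2*x^3 - 6*x^2 - 2*x.
∫_{-1}^{1} of each monomial x^k gives [2/(k+1) if k even, 0 if k odd]. Integrating term-by-term (or equivalently evaluating the antiderivative F(x) = 6*x^7/7 - 5*x^6/3 + 2*x^5/5 + x^4/2 - 2*x^3 - x^2 at the endpoints):
  F(1) − F(−1) = -611/210 − (-299/210) = -52/35.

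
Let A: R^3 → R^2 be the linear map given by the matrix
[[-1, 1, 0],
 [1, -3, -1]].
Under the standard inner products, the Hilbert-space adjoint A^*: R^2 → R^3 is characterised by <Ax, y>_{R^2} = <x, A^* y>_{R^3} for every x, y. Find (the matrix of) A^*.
A^* = A^T =
[[-1, 1],
 [1, -3],
 [0, -1]]

For real matrices with standard dot products, the defining identity <Ax, y> = <x, A^* y> gives (Ax)^T y = x^T (A^*) y, i.e. x^T A^T y = x^T (A^*) y. Since this holds for all x, y, we must have A^* = A^T. Therefore
A^* =
[[-1, 1],
 [1, -3],
 [0, -1]].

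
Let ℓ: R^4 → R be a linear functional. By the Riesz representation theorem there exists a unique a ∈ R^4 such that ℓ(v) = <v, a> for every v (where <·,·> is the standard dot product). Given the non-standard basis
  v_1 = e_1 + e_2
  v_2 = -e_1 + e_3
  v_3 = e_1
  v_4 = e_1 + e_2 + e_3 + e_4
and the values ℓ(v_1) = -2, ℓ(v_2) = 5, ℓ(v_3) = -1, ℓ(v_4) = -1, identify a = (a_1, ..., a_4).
a = (-1, -1, 4, -3)

Write a = (a_1, ..., a_4) in the standard basis. For each basis vector v_i, ℓ(v_i) = <v_i, a> is a linear equation in the a_j's. Collect the n equations into a matrix system V a = ℓ, where row i of V is v_i (expressed in the standard basis). Since V is invertible (lower-triangular with 1s on the diagonal, up to permutation), solve by back-substitution:
  V =
[[1, 1, 0, 0],
 [-1, 0, 1, 0],
 [1, 0, 0, 0],
 [1, 1, 1, 1]]
  V a = (-2, 5, -1, -1)
Solving gives a = (-1, -1, 4, -3).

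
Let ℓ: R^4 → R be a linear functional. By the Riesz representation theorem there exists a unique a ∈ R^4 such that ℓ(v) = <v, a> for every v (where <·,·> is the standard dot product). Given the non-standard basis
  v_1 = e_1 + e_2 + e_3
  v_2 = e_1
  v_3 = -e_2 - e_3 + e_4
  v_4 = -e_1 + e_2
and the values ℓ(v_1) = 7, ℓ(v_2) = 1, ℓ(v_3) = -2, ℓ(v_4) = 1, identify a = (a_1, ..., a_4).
a = (1, 2, 4, 4)

Write a = (a_1, ..., a_4) in the standard basis. For each basis vector v_i, ℓ(v_i) = <v_i, a> is a linear equation in the a_j's. Collect the n equations into a matrix system V a = ℓ, where row i of V is v_i (expressed in the standard basis). Since V is invertible (lower-triangular with 1s on the diagonal, up to permutation), solve by back-substitution:
  V =
[[1, 1, 1, 0],
 [1, 0, 0, 0],
 [0, -1, -1, 1],
 [-1, 1, 0, 0]]
  V a = (7, 1, -2, 1)
Solving gives a = (1, 2, 4, 4).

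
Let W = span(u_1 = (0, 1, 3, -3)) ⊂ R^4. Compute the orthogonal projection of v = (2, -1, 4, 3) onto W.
proj_W(v) = (0, 2/19, 6/19, -6/19)

Set up U = [u_1 | ... | u_1] ∈ R^(4×1). The projector onto W = col(U) is P = U (U^T U)^(-1) U^T.
Compute U^T U =
  [19],
and U^T v = (2).
Solve U^T U · c = U^T v for the coefficients: c = (2/19). The projection is proj_W(v) = U c.
Check: (v - proj_W(v)) · u_1 = 0  (should be 0).
Result: proj_W(v) = (0, 2/19, 6/19, -6/19).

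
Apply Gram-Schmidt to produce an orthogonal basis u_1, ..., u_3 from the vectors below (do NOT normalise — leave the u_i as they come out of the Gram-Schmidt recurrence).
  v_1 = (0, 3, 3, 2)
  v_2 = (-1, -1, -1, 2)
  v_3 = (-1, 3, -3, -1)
Orthogonal basis:
  u_1 = (0, 3, 3, 2)
  u_2 = (-1, -8/11, -8/11, 24/11)
  u_3 = (-88/75, 236/75, -214/75, -11/25)

Apply the Gram-Schmidt recurrence
  u_1 = v_1
  u_i = v_i − Σ_{j<i} ((v_i · u_j) / (u_j · u_j)) · u_j.

Step by step this gives:
  u_1 = (0, 3, 3, 2)
  u_2 = (-1, -8/11, -8/11, 24/11)
  u_3 = (-88/75, 236/75, -214/75, -11/25)

Orthogonality check:
  u_2 · u_1 = 0 (should be 0)
  u_3 · u_1 = 0 (should be 0)
  u_3 · u_2 = 0 (should be 0)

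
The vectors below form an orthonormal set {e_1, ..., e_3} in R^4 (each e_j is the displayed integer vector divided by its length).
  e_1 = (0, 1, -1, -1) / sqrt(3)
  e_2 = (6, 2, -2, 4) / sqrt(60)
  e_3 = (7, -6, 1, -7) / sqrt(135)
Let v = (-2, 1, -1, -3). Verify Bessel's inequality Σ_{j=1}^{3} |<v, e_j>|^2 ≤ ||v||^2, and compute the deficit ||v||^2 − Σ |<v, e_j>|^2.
Σ |<v, e_j>|^2 = 15; ||v||^2 = 15; deficit = 0

Write each e_j = u_j / sqrt(<u_j, u_j>) where u_j is the displayed integer vector. Then <v, e_j> = <v, u_j> / sqrt(<u_j, u_j>), so |<v, e_j>|^2 = <v, u_j>^2 / <u_j, u_j>.
Coefficients: <v, e_1> = 5/sqrt(3), <v, e_2> = -20/sqrt(60), <v, e_3> = 0/sqrt(135).
Square and sum: Σ |<v, e_j>|^2 = 15.
Compute ||v||^2 = v·v = 15.
Deficit = 15 − 15 = 0 ≥ 0, confirming Bessel's inequality. (The deficit equals ||v − Σ <v,e_j> e_j||^2, the squared distance from v to span{e_j}.)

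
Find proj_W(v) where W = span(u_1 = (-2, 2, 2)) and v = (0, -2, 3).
proj_W(v) = (-1/3, 1/3, 1/3)

Set up U = [u_1 | ... | u_1] ∈ R^(3×1). The projector onto W = col(U) is P = U (U^T U)^(-1) U^T.
Compute U^T U =
  [12],
and U^T v = (2).
Solve U^T U · c = U^T v for the coefficients: c = (1/6). The projection is proj_W(v) = U c.
Check: (v - proj_W(v)) · u_1 = 0  (should be 0).
Result: proj_W(v) = (-1/3, 1/3, 1/3).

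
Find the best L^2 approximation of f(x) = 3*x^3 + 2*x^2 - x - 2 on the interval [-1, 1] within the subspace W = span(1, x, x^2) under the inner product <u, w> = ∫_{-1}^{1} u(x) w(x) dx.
g(x) = 2*x^2 + 4*x/5 - 2

The best approximation g ∈ W is the orthogonal projection of f onto W. Writing g = a_0 + a_1 x + a_2 x^2, the coefficients solve the normal equations G · a = b where
  G_{ij} = <φ_i, φ_j> and b_i = <f, φ_i>, with φ_0 = 1, φ_1 = x, φ_2 = x^2.
G =
  [2, 0, 2/3]
  [0, 2/3, 0]
  [2/3, 0, 2/5],
b = (-8/3, 8/15, -8/15).
Solving gives a_0 = -2, a_1 = 4/5, a_2 = 2, so
  g(x) = 2*x^2 + 4*x/5 - 2.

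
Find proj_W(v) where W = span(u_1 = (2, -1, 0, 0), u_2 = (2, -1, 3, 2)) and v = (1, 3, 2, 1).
proj_W(v) = (-2/5, 1/5, 24/13, 16/13)

Set up U = [u_1 | ... | u_2] ∈ R^(4×2). The projector onto W = col(U) is P = U (U^T U)^(-1) U^T.
Compute U^T U =
  [5, 5]
  [5, 18],
and U^T v = (-1, 7).
Solve U^T U · c = U^T v for the coefficients: c = (-53/65, 8/13). The projection is proj_W(v) = U c.
Check: (v - proj_W(v)) · u_1 = 0  (should be 0).
Check: (v - proj_W(v)) · u_2 = 0  (should be 0).
Result: proj_W(v) = (-2/5, 1/5, 24/13, 16/13).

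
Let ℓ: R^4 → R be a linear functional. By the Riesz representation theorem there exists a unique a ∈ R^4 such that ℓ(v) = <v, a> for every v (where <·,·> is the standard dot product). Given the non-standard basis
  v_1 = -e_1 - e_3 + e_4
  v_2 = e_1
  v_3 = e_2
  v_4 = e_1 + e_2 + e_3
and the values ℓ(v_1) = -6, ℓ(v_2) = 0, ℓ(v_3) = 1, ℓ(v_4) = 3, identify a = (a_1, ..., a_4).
a = (0, 1, 2, -4)

Write a = (a_1, ..., a_4) in the standard basis. For each basis vector v_i, ℓ(v_i) = <v_i, a> is a linear equation in the a_j's. Collect the n equations into a matrix system V a = ℓ, where row i of V is v_i (expressed in the standard basis). Since V is invertible (lower-triangular with 1s on the diagonal, up to permutation), solve by back-substitution:
  V =
[[-1, 0, -1, 1],
 [1, 0, 0, 0],
 [0, 1, 0, 0],
 [1, 1, 1, 0]]
  V a = (-6, 0, 1, 3)
Solving gives a = (0, 1, 2, -4).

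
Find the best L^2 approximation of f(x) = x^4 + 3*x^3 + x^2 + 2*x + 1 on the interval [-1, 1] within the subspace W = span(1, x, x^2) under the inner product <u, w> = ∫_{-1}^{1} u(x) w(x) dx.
g(x) = 13*x^2/7 + 19*x/5 + 32/35

The best approximation g ∈ W is the orthogonal projection of f onto W. Writing g = a_0 + a_1 x + a_2 x^2, the coefficients solve the normal equations G · a = b where
  G_{ij} = <φ_i, φ_j> and b_i = <f, φ_i>, with φ_0 = 1, φ_1 = x, φ_2 = x^2.
G =
  [2, 0, 2/3]
  [0, 2/3, 0]
  [2/3, 0, 2/5],
b = (46/15, 38/15, 142/105).
Solving gives a_0 = 32/35, a_1 = 19/5, a_2 = 13/7, so
  g(x) = 13*x^2/7 + 19*x/5 + 32/35.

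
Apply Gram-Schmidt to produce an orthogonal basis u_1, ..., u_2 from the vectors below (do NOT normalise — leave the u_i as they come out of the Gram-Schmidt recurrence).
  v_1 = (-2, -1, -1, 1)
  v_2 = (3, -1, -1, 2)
Orthogonal basis:
  u_1 = (-2, -1, -1, 1)
  u_2 = (17/7, -9/7, -9/7, 16/7)

Apply the Gram-Schmidt recurrence
  u_1 = v_1
  u_i = v_i − Σ_{j<i} ((v_i · u_j) / (u_j · u_j)) · u_j.

Step by step this gives:
  u_1 = (-2, -1, -1, 1)
  u_2 = (17/7, -9/7, -9/7, 16/7)

Orthogonality check:
  u_2 · u_1 = 0 (should be 0)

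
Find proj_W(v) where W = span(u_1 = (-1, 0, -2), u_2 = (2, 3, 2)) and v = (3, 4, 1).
proj_W(v) = (15/7, 30/7, 10/7)

Set up U = [u_1 | ... | u_2] ∈ R^(3×2). The projector onto W = col(U) is P = U (U^T U)^(-1) U^T.
Compute U^T U =
  [5, -6]
  [-6, 17],
and U^T v = (-5, 20).
Solve U^T U · c = U^T v for the coefficients: c = (5/7, 10/7). The projection is proj_W(v) = U c.
Check: (v - proj_W(v)) · u_1 = 0  (should be 0).
Check: (v - proj_W(v)) · u_2 = 0  (should be 0).
Result: proj_W(v) = (15/7, 30/7, 10/7).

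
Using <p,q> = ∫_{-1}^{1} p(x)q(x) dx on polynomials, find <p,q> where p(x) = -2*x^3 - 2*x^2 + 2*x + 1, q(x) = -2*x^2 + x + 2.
<p,q> = 32/15

Expand the product: p(x)·q(x) = 4*x^5 + 2*x^4 - 10*x^3 - 4*x^2 + 5*x + 2.
∫_{-1}^{1} of each monomial x^k gives [2/(k+1) if k even, 0 if k odd]. Integrating term-by-term (or equivalently evaluating the antiderivative F(x) = 2*x^6/3 + 2*x^5/5 - 5*x^4/2 - 4*x^3/3 + 5*x^2/2 + 2*x at the endpoints):
  F(1) − F(−1) = 26/15 − (-2/5) = 32/15.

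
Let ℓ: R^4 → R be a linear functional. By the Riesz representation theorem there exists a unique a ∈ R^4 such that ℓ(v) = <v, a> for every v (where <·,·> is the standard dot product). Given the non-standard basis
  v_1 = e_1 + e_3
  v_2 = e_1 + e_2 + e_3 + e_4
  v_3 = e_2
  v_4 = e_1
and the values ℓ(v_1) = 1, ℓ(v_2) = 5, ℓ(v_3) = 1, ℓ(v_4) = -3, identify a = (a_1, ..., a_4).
a = (-3, 1, 4, 3)

Write a = (a_1, ..., a_4) in the standard basis. For each basis vector v_i, ℓ(v_i) = <v_i, a> is a linear equation in the a_j's. Collect the n equations into a matrix system V a = ℓ, where row i of V is v_i (expressed in the standard basis). Since V is invertible (lower-triangular with 1s on the diagonal, up to permutation), solve by back-substitution:
  V =
[[1, 0, 1, 0],
 [1, 1, 1, 1],
 [0, 1, 0, 0],
 [1, 0, 0, 0]]
  V a = (1, 5, 1, -3)
Solving gives a = (-3, 1, 4, 3).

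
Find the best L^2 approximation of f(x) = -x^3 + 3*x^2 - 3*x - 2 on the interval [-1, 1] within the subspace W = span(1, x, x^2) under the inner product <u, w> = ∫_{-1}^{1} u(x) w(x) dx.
g(x) = 3*x^2 - 18*x/5 - 2

The best approximation g ∈ W is the orthogonal projection of f onto W. Writing g = a_0 + a_1 x + a_2 x^2, the coefficients solve the normal equations G · a = b where
  G_{ij} = <φ_i, φ_j> and b_i = <f, φ_i>, with φ_0 = 1, φ_1 = x, φ_2 = x^2.
G =
  [2, 0, 2/3]
  [0, 2/3, 0]
  [2/3, 0, 2/5],
b = (-2, -12/5, -2/15).
Solving gives a_0 = -2, a_1 = -18/5, a_2 = 3, so
  g(x) = 3*x^2 - 18*x/5 - 2.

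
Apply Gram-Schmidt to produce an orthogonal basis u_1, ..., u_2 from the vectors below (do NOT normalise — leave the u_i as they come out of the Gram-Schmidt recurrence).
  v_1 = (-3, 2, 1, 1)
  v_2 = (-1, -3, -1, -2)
Orthogonal basis:
  u_1 = (-3, 2, 1, 1)
  u_2 = (-11/5, -11/5, -3/5, -8/5)

Apply the Gram-Schmidt recurrence
  u_1 = v_1
  u_i = v_i − Σ_{j<i} ((v_i · u_j) / (u_j · u_j)) · u_j.

Step by step this gives:
  u_1 = (-3, 2, 1, 1)
  u_2 = (-11/5, -11/5, -3/5, -8/5)

Orthogonality check:
  u_2 · u_1 = 0 (should be 0)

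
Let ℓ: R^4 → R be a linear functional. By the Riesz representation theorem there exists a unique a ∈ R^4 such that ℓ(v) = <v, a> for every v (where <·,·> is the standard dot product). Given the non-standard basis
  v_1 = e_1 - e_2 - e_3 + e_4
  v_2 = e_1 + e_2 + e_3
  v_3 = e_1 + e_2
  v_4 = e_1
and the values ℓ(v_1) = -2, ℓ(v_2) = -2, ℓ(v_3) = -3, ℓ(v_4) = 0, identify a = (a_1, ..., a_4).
a = (0, -3, 1, -4)

Write a = (a_1, ..., a_4) in the standard basis. For each basis vector v_i, ℓ(v_i) = <v_i, a> is a linear equation in the a_j's. Collect the n equations into a matrix system V a = ℓ, where row i of V is v_i (expressed in the standard basis). Since V is invertible (lower-triangular with 1s on the diagonal, up to permutation), solve by back-substitution:
  V =
[[1, -1, -1, 1],
 [1, 1, 1, 0],
 [1, 1, 0, 0],
 [1, 0, 0, 0]]
  V a = (-2, -2, -3, 0)
Solving gives a = (0, -3, 1, -4).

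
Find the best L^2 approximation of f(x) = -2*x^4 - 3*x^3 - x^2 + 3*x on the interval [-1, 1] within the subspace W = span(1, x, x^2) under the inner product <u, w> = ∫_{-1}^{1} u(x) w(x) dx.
g(x) = -19*x^2/7 + 6*x/5 + 6/35

The best approximation g ∈ W is the orthogonal projection of f onto W. Writing g = a_0 + a_1 x + a_2 x^2, the coefficients solve the normal equations G · a = b where
  G_{ij} = <φ_i, φ_j> and b_i = <f, φ_i>, with φ_0 = 1, φ_1 = x, φ_2 = x^2.
G =
  [2, 0, 2/3]
  [0, 2/3, 0]
  [2/3, 0, 2/5],
b = (-22/15, 4/5, -34/35).
Solving gives a_0 = 6/35, a_1 = 6/5, a_2 = -19/7, so
  g(x) = -19*x^2/7 + 6*x/5 + 6/35.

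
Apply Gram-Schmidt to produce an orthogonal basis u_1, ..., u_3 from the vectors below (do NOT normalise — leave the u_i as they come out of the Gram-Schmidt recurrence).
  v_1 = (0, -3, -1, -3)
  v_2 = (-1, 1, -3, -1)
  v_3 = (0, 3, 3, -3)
Orthogonal basis:
  u_1 = (0, -3, -1, -3)
  u_2 = (-1, 28/19, -54/19, -10/19)
  u_3 = (-16/73, 208/73, 162/73, -262/73)

Apply the Gram-Schmidt recurrence
  u_1 = v_1
  u_i = v_i − Σ_{j<i} ((v_i · u_j) / (u_j · u_j)) · u_j.

Step by step this gives:
  u_1 = (0, -3, -1, -3)
  u_2 = (-1, 28/19, -54/19, -10/19)
  u_3 = (-16/73, 208/73, 162/73, -262/73)

Orthogonality check:
  u_2 · u_1 = 0 (should be 0)
  u_3 · u_1 = 0 (should be 0)
  u_3 · u_2 = 0 (should be 0)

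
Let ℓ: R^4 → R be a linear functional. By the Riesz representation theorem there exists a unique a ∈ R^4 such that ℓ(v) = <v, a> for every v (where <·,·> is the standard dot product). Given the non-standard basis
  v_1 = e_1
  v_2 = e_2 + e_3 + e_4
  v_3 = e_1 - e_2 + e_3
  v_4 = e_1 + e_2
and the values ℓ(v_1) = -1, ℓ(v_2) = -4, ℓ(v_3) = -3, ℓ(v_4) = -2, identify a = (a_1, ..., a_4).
a = (-1, -1, -3, 0)

Write a = (a_1, ..., a_4) in the standard basis. For each basis vector v_i, ℓ(v_i) = <v_i, a> is a linear equation in the a_j's. Collect the n equations into a matrix system V a = ℓ, where row i of V is v_i (expressed in the standard basis). Since V is invertible (lower-triangular with 1s on the diagonal, up to permutation), solve by back-substitution:
  V =
[[1, 0, 0, 0],
 [0, 1, 1, 1],
 [1, -1, 1, 0],
 [1, 1, 0, 0]]
  V a = (-1, -4, -3, -2)
Solving gives a = (-1, -1, -3, 0).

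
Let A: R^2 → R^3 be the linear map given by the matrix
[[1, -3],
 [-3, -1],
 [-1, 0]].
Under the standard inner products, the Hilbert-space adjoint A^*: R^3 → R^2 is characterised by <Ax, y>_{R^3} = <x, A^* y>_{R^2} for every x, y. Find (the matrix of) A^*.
A^* = A^T =
[[1, -3, -1],
 [-3, -1, 0]]

For real matrices with standard dot products, the defining identity <Ax, y> = <x, A^* y> gives (Ax)^T y = x^T (A^*) y, i.e. x^T A^T y = x^T (A^*) y. Since this holds for all x, y, we must have A^* = A^T. Therefore
A^* =
[[1, -3, -1],
 [-3, -1, 0]].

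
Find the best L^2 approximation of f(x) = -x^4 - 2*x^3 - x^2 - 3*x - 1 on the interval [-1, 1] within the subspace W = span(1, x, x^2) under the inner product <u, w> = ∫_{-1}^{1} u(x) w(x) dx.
g(x) = -13*x^2/7 - 21*x/5 - 32/35

The best approximation g ∈ W is the orthogonal projection of f onto W. Writing g = a_0 + a_1 x + a_2 x^2, the coefficients solve the normal equations G · a = b where
  G_{ij} = <φ_i, φ_j> and b_i = <f, φ_i>, with φ_0 = 1, φ_1 = x, φ_2 = x^2.
G =
  [2, 0, 2/3]
  [0, 2/3, 0]
  [2/3, 0, 2/5],
b = (-46/15, -14/5, -142/105).
Solving gives a_0 = -32/35, a_1 = -21/5, a_2 = -13/7, so
  g(x) = -13*x^2/7 - 21*x/5 - 32/35.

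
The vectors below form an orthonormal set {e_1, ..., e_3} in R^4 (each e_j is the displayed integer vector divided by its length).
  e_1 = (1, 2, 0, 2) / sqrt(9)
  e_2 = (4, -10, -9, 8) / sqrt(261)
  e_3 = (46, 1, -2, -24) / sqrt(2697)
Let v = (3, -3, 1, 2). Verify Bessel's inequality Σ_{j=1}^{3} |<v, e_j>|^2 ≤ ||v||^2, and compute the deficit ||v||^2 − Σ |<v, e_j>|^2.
Σ |<v, e_j>|^2 = 1115/93; ||v||^2 = 23; deficit = 1024/93

Write each e_j = u_j / sqrt(<u_j, u_j>) where u_j is the displayed integer vector. Then <v, e_j> = <v, u_j> / sqrt(<u_j, u_j>), so |<v, e_j>|^2 = <v, u_j>^2 / <u_j, u_j>.
Coefficients: <v, e_1> = 1/sqrt(9), <v, e_2> = 49/sqrt(261), <v, e_3> = 85/sqrt(2697).
Square and sum: Σ |<v, e_j>|^2 = 1115/93.
Compute ||v||^2 = v·v = 23.
Deficit = 23 − 1115/93 = 1024/93 ≥ 0, confirming Bessel's inequality. (The deficit equals ||v − Σ <v,e_j> e_j||^2, the squared distance from v to span{e_j}.)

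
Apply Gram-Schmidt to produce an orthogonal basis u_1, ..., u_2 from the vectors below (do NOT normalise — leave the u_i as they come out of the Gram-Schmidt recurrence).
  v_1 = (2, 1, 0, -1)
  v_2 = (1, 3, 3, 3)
Orthogonal basis:
  u_1 = (2, 1, 0, -1)
  u_2 = (1/3, 8/3, 3, 10/3)

Apply the Gram-Schmidt recurrence
  u_1 = v_1
  u_i = v_i − Σ_{j<i} ((v_i · u_j) / (u_j · u_j)) · u_j.

Step by step this gives:
  u_1 = (2, 1, 0, -1)
  u_2 = (1/3, 8/3, 3, 10/3)

Orthogonality check:
  u_2 · u_1 = 0 (should be 0)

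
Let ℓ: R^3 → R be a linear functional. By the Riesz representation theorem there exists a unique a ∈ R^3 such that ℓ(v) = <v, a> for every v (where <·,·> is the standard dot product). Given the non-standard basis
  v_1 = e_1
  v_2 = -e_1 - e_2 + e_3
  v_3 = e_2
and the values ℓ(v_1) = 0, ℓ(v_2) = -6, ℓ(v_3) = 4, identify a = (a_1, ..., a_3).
a = (0, 4, -2)

Write a = (a_1, ..., a_3) in the standard basis. For each basis vector v_i, ℓ(v_i) = <v_i, a> is a linear equation in the a_j's. Collect the n equations into a matrix system V a = ℓ, where row i of V is v_i (expressed in the standard basis). Since V is invertible (lower-triangular with 1s on the diagonal, up to permutation), solve by back-substitution:
  V =
[[1, 0, 0],
 [-1, -1, 1],
 [0, 1, 0]]
  V a = (0, -6, 4)
Solving gives a = (0, 4, -2).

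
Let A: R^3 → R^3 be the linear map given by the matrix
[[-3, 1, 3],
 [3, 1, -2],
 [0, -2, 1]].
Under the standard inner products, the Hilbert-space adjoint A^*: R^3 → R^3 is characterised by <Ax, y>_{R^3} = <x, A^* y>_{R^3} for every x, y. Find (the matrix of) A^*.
A^* = A^T =
[[-3, 3, 0],
 [1, 1, -2],
 [3, -2, 1]]

For real matrices with standard dot products, the defining identity <Ax, y> = <x, A^* y> gives (Ax)^T y = x^T (A^*) y, i.e. x^T A^T y = x^T (A^*) y. Since this holds for all x, y, we must have A^* = A^T. Therefore
A^* =
[[-3, 3, 0],
 [1, 1, -2],
 [3, -2, 1]].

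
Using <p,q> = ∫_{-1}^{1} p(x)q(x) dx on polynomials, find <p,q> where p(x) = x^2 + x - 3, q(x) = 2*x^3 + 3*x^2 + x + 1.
<p,q> = -26/3

Expand the product: p(x)·q(x) = 2*x^5 + 5*x^4 - 2*x^3 - 7*x^2 - 2*x - 3.
∫_{-1}^{1} of each monomial x^k gives [2/(k+1) if k even, 0 if k odd]. Integrating term-by-term (or equivalently evaluating the antiderivative F(x) = x^6/3 + x^5 - x^4/2 - 7*x^3/3 - x^2 - 3*x at the endpoints):
  F(1) − F(−1) = -11/2 − (19/6) = -26/3.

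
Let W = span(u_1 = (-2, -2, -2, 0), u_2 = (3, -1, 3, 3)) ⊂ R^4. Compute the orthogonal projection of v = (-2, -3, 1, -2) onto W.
proj_W(v) = (-76/59, -84/59, -76/59, 6/59)

Set up U = [u_1 | ... | u_2] ∈ R^(4×2). The projector onto W = col(U) is P = U (U^T U)^(-1) U^T.
Compute U^T U =
  [12, -10]
  [-10, 28],
and U^T v = (8, -6).
Solve U^T U · c = U^T v for the coefficients: c = (41/59, 2/59). The projection is proj_W(v) = U c.
Check: (v - proj_W(v)) · u_1 = 0  (should be 0).
Check: (v - proj_W(v)) · u_2 = 0  (should be 0).
Result: proj_W(v) = (-76/59, -84/59, -76/59, 6/59).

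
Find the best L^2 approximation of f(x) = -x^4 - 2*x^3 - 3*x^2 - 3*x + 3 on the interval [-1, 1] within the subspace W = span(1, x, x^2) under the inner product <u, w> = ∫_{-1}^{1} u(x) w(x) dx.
g(x) = -27*x^2/7 - 21*x/5 + 108/35

The best approximation g ∈ W is the orthogonal projection of f onto W. Writing g = a_0 + a_1 x + a_2 x^2, the coefficients solve the normal equations G · a = b where
  G_{ij} = <φ_i, φ_j> and b_i = <f, φ_i>, with φ_0 = 1, φ_1 = x, φ_2 = x^2.
G =
  [2, 0, 2/3]
  [0, 2/3, 0]
  [2/3, 0, 2/5],
b = (18/5, -14/5, 18/35).
Solving gives a_0 = 108/35, a_1 = -21/5, a_2 = -27/7, so
  g(x) = -27*x^2/7 - 21*x/5 + 108/35.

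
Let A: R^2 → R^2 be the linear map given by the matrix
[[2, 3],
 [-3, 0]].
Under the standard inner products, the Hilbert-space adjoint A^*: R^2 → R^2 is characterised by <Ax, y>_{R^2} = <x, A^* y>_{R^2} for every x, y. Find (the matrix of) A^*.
A^* = A^T =
[[2, -3],
 [3, 0]]

For real matrices with standard dot products, the defining identity <Ax, y> = <x, A^* y> gives (Ax)^T y = x^T (A^*) y, i.e. x^T A^T y = x^T (A^*) y. Since this holds for all x, y, we must have A^* = A^T. Therefore
A^* =
[[2, -3],
 [3, 0]].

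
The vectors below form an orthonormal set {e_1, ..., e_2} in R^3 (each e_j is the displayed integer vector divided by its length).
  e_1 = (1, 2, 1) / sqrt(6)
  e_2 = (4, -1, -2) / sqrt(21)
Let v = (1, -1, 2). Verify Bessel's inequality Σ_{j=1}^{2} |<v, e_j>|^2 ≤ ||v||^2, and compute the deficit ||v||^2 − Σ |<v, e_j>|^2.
Σ |<v, e_j>|^2 = 3/14; ||v||^2 = 6; deficit = 81/14

Write each e_j = u_j / sqrt(<u_j, u_j>) where u_j is the displayed integer vector. Then <v, e_j> = <v, u_j> / sqrt(<u_j, u_j>), so |<v, e_j>|^2 = <v, u_j>^2 / <u_j, u_j>.
Coefficients: <v, e_1> = 1/sqrt(6), <v, e_2> = 1/sqrt(21).
Square and sum: Σ |<v, e_j>|^2 = 3/14.
Compute ||v||^2 = v·v = 6.
Deficit = 6 − 3/14 = 81/14 ≥ 0, confirming Bessel's inequality. (The deficit equals ||v − Σ <v,e_j> e_j||^2, the squared distance from v to span{e_j}.)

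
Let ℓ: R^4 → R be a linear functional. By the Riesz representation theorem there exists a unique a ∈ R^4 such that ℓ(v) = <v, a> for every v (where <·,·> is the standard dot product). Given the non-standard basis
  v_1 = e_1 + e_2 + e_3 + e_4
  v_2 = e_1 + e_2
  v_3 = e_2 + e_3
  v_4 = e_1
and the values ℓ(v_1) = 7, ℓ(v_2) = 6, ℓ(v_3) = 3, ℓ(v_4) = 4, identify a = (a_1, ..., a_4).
a = (4, 2, 1, 0)

Write a = (a_1, ..., a_4) in the standard basis. For each basis vector v_i, ℓ(v_i) = <v_i, a> is a linear equation in the a_j's. Collect the n equations into a matrix system V a = ℓ, where row i of V is v_i (expressed in the standard basis). Since V is invertible (lower-triangular with 1s on the diagonal, up to permutation), solve by back-substitution:
  V =
[[1, 1, 1, 1],
 [1, 1, 0, 0],
 [0, 1, 1, 0],
 [1, 0, 0, 0]]
  V a = (7, 6, 3, 4)
Solving gives a = (4, 2, 1, 0).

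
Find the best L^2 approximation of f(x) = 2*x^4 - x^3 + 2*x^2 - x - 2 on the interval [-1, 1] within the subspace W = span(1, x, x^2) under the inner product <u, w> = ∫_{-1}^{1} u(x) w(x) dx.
g(x) = 26*x^2/7 - 8*x/5 - 76/35

The best approximation g ∈ W is the orthogonal projection of f onto W. Writing g = a_0 + a_1 x + a_2 x^2, the coefficients solve the normal equations G · a = b where
  G_{ij} = <φ_i, φ_j> and b_i = <f, φ_i>, with φ_0 = 1, φ_1 = x, φ_2 = x^2.
G =
  [2, 0, 2/3]
  [0, 2/3, 0]
  [2/3, 0, 2/5],
b = (-28/15, -16/15, 4/105).
Solving gives a_0 = -76/35, a_1 = -8/5, a_2 = 26/7, so
  g(x) = 26*x^2/7 - 8*x/5 - 76/35.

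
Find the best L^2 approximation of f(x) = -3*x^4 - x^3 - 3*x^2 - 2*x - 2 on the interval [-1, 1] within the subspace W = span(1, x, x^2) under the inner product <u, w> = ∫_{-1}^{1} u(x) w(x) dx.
g(x) = -39*x^2/7 - 13*x/5 - 61/35

The best approximation g ∈ W is the orthogonal projection of f onto W. Writing g = a_0 + a_1 x + a_2 x^2, the coefficients solve the normal equations G · a = b where
  G_{ij} = <φ_i, φ_j> and b_i = <f, φ_i>, with φ_0 = 1, φ_1 = x, φ_2 = x^2.
G =
  [2, 0, 2/3]
  [0, 2/3, 0]
  [2/3, 0, 2/5],
b = (-36/5, -26/15, -356/105).
Solving gives a_0 = -61/35, a_1 = -13/5, a_2 = -39/7, so
  g(x) = -39*x^2/7 - 13*x/5 - 61/35.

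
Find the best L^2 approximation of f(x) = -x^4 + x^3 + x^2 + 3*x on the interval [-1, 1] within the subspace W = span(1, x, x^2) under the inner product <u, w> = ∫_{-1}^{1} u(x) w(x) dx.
g(x) = x^2/7 + 18*x/5 + 3/35

The best approximation g ∈ W is the orthogonal projection of f onto W. Writing g = a_0 + a_1 x + a_2 x^2, the coefficients solve the normal equations G · a = b where
  G_{ij} = <φ_i, φ_j> and b_i = <f, φ_i>, with φ_0 = 1, φ_1 = x, φ_2 = x^2.
G =
  [2, 0, 2/3]
  [0, 2/3, 0]
  [2/3, 0, 2/5],
b = (4/15, 12/5, 4/35).
Solving gives a_0 = 3/35, a_1 = 18/5, a_2 = 1/7, so
  g(x) = x^2/7 + 18*x/5 + 3/35.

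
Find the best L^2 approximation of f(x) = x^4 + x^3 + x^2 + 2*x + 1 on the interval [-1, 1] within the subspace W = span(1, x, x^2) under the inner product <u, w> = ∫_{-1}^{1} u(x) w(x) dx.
g(x) = 13*x^2/7 + 13*x/5 + 32/35

The best approximation g ∈ W is the orthogonal projection of f onto W. Writing g = a_0 + a_1 x + a_2 x^2, the coefficients solve the normal equations G · a = b where
  G_{ij} = <φ_i, φ_j> and b_i = <f, φ_i>, with φ_0 = 1, φ_1 = x, φ_2 = x^2.
G =
  [2, 0, 2/3]
  [0, 2/3, 0]
  [2/3, 0, 2/5],
b = (46/15, 26/15, 142/105).
Solving gives a_0 = 32/35, a_1 = 13/5, a_2 = 13/7, so
  g(x) = 13*x^2/7 + 13*x/5 + 32/35.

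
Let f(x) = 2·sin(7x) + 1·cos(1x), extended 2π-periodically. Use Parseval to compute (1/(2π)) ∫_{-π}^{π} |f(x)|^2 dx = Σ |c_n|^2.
Σ |c_n|^2 = 5/2

Expand |f|^2 and use orthogonality of {sin(nx), cos(mx)} on [-π, π]:
  ∫_{-π}^{π} sin(nx)^2 dx = π, ∫ cos(mx)^2 dx = π, and cross terms integrate to 0.
So ∫_{-π}^{π} f(x)^2 dx = 2^2 · π + 1^2 · π = (4 + 1)π.
Divide by 2π: (4 + 1)/2 = 5/2.
By Parseval, this equals Σ |c_n|^2.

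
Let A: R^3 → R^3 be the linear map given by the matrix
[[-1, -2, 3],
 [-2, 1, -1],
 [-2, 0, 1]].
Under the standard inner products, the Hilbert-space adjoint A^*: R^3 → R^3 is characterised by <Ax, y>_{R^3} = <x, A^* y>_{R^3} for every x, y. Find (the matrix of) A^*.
A^* = A^T =
[[-1, -2, -2],
 [-2, 1, 0],
 [3, -1, 1]]

For real matrices with standard dot products, the defining identity <Ax, y> = <x, A^* y> gives (Ax)^T y = x^T (A^*) y, i.e. x^T A^T y = x^T (A^*) y. Since this holds for all x, y, we must have A^* = A^T. Therefore
A^* =
[[-1, -2, -2],
 [-2, 1, 0],
 [3, -1, 1]].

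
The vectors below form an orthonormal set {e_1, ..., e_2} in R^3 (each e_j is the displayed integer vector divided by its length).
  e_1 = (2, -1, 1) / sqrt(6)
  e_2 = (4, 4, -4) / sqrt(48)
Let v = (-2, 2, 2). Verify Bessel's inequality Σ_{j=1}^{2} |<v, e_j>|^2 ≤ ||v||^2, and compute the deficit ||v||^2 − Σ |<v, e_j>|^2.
Σ |<v, e_j>|^2 = 4; ||v||^2 = 12; deficit = 8

Write each e_j = u_j / sqrt(<u_j, u_j>) where u_j is the displayed integer vector. Then <v, e_j> = <v, u_j> / sqrt(<u_j, u_j>), so |<v, e_j>|^2 = <v, u_j>^2 / <u_j, u_j>.
Coefficients: <v, e_1> = -4/sqrt(6), <v, e_2> = -8/sqrt(48).
Square and sum: Σ |<v, e_j>|^2 = 4.
Compute ||v||^2 = v·v = 12.
Deficit = 12 − 4 = 8 ≥ 0, confirming Bessel's inequality. (The deficit equals ||v − Σ <v,e_j> e_j||^2, the squared distance from v to span{e_j}.)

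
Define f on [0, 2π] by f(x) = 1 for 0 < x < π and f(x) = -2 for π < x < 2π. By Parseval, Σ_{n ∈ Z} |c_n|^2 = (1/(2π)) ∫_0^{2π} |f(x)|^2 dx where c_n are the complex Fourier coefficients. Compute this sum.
Σ |c_n|^2 = 5/2

Parseval equates the L^2 energy of f (normalised by 1/(2π)) with the ℓ^2 sum of its Fourier coefficients: (1/(2π)) ∫_0^{2π} |f|^2 = Σ |c_n|^2.
Compute the left side: (1/(2π)) [∫_0^π 1^2 dx + ∫_π^{2π} (-2)^2 dx] = (1/(2π)) · (1π + 4π) = (1 + 4)/2 = 5/2.
So Σ_{n ∈ Z} |c_n|^2 = 5/2.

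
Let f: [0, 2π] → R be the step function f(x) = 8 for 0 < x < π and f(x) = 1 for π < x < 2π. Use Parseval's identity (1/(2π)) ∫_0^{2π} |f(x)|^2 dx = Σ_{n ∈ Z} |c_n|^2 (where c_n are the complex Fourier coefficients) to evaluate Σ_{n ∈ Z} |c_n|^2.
Σ |c_n|^2 = 65/2

Parseval equates the L^2 energy of f (normalised by 1/(2π)) with the ℓ^2 sum of its Fourier coefficients: (1/(2π)) ∫_0^{2π} |f|^2 = Σ |c_n|^2.
Compute the left side: (1/(2π)) [∫_0^π 8^2 dx + ∫_π^{2π} 1^2 dx] = (1/(2π)) · (64π + 1π) = (64 + 1)/2 = 65/2.
So Σ_{n ∈ Z} |c_n|^2 = 65/2.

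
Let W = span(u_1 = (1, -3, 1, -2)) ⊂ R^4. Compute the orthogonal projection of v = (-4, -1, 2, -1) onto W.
proj_W(v) = (1/5, -3/5, 1/5, -2/5)

Set up U = [u_1 | ... | u_1] ∈ R^(4×1). The projector onto W = col(U) is P = U (U^T U)^(-1) U^T.
Compute U^T U =
  [15],
and U^T v = (3).
Solve U^T U · c = U^T v for the coefficients: c = (1/5). The projection is proj_W(v) = U c.
Check: (v - proj_W(v)) · u_1 = 0  (should be 0).
Result: proj_W(v) = (1/5, -3/5, 1/5, -2/5).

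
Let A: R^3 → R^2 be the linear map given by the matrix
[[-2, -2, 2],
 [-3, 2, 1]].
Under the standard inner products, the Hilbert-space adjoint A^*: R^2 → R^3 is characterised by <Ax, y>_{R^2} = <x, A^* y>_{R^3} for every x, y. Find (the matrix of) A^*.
A^* = A^T =
[[-2, -3],
 [-2, 2],
 [2, 1]]

For real matrices with standard dot products, the defining identity <Ax, y> = <x, A^* y> gives (Ax)^T y = x^T (A^*) y, i.e. x^T A^T y = x^T (A^*) y. Since this holds for all x, y, we must have A^* = A^T. Therefore
A^* =
[[-2, -3],
 [-2, 2],
 [2, 1]].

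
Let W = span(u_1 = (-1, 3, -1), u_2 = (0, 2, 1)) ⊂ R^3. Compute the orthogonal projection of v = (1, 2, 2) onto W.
proj_W(v) = (1/2, 19/10, 11/5)

Set up U = [u_1 | ... | u_2] ∈ R^(3×2). The projector onto W = col(U) is P = U (U^T U)^(-1) U^T.
Compute U^T U =
  [11, 5]
  [5, 5],
and U^T v = (3, 6).
Solve U^T U · c = U^T v for the coefficients: c = (-1/2, 17/10). The projection is proj_W(v) = U c.
Check: (v - proj_W(v)) · u_1 = 0  (should be 0).
Check: (v - proj_W(v)) · u_2 = 0  (should be 0).
Result: proj_W(v) = (1/2, 19/10, 11/5).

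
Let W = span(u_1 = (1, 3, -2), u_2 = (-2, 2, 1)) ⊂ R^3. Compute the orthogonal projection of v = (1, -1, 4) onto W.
proj_W(v) = (-65/61, -115/61, 100/61)

Set up U = [u_1 | ... | u_2] ∈ R^(3×2). The projector onto W = col(U) is P = U (U^T U)^(-1) U^T.
Compute U^T U =
  [14, 2]
  [2, 9],
and U^T v = (-10, 0).
Solve U^T U · c = U^T v for the coefficients: c = (-45/61, 10/61). The projection is proj_W(v) = U c.
Check: (v - proj_W(v)) · u_1 = 0  (should be 0).
Check: (v - proj_W(v)) · u_2 = 0  (should be 0).
Result: proj_W(v) = (-65/61, -115/61, 100/61).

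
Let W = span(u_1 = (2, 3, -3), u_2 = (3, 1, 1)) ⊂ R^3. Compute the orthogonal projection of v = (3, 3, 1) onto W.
proj_W(v) = (375/103, 188/103, 26/103)

Set up U = [u_1 | ... | u_2] ∈ R^(3×2). The projector onto W = col(U) is P = U (U^T U)^(-1) U^T.
Compute U^T U =
  [22, 6]
  [6, 11],
and U^T v = (12, 13).
Solve U^T U · c = U^T v for the coefficients: c = (27/103, 107/103). The projection is proj_W(v) = U c.
Check: (v - proj_W(v)) · u_1 = 0  (should be 0).
Check: (v - proj_W(v)) · u_2 = 0  (should be 0).
Result: proj_W(v) = (375/103, 188/103, 26/103).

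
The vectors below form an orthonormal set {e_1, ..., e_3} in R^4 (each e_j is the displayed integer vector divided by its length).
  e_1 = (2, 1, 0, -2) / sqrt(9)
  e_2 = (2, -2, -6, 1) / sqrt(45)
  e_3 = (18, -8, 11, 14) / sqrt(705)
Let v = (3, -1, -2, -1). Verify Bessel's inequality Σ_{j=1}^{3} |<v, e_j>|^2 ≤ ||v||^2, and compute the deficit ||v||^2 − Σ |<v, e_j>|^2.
Σ |<v, e_j>|^2 = 678/47; ||v||^2 = 15; deficit = 27/47

Write each e_j = u_j / sqrt(<u_j, u_j>) where u_j is the displayed integer vector. Then <v, e_j> = <v, u_j> / sqrt(<u_j, u_j>), so |<v, e_j>|^2 = <v, u_j>^2 / <u_j, u_j>.
Coefficients: <v, e_1> = 7/sqrt(9), <v, e_2> = 19/sqrt(45), <v, e_3> = 26/sqrt(705).
Square and sum: Σ |<v, e_j>|^2 = 678/47.
Compute ||v||^2 = v·v = 15.
Deficit = 15 − 678/47 = 27/47 ≥ 0, confirming Bessel's inequality. (The deficit equals ||v − Σ <v,e_j> e_j||^2, the squared distance from v to span{e_j}.)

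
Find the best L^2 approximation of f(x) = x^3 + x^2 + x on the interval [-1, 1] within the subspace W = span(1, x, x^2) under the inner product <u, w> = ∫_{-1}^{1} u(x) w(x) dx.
g(x) = x^2 + 8*x/5

The best approximation g ∈ W is the orthogonal projection of f onto W. Writing g = a_0 + a_1 x + a_2 x^2, the coefficients solve the normal equations G · a = b where
  G_{ij} = <φ_i, φ_j> and b_i = <f, φ_i>, with φ_0 = 1, φ_1 = x, φ_2 = x^2.
G =
  [2, 0, 2/3]
  [0, 2/3, 0]
  [2/3, 0, 2/5],
b = (2/3, 16/15, 2/5).
Solving gives a_0 = 0, a_1 = 8/5, a_2 = 1, so
  g(x) = x^2 + 8*x/5.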